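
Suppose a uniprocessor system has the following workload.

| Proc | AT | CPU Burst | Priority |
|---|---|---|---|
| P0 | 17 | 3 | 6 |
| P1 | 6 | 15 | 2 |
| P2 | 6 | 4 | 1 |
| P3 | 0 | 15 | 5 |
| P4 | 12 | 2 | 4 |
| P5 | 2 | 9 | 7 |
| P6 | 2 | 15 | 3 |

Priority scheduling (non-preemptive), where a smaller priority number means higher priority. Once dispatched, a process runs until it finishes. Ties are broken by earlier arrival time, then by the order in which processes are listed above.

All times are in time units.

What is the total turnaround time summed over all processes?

240

Timeline: | P3 0-15 | P2 15-19 | P1 19-34 | P6 34-49 | P4 49-51 | P0 51-54 | P5 54-63 |
Completion: P0=54  P1=34  P2=19  P3=15  P4=51  P5=63  P6=49
Turnaround (C−A): P0=37  P1=28  P2=13  P3=15  P4=39  P5=61  P6=47
Turnaround = completion − arrival: P0=37, P1=28, P2=13, P3=15, P4=39, P5=61, P6=47
Total turnaround = 37 + 28 + 13 + 15 + 39 + 61 + 47 = 240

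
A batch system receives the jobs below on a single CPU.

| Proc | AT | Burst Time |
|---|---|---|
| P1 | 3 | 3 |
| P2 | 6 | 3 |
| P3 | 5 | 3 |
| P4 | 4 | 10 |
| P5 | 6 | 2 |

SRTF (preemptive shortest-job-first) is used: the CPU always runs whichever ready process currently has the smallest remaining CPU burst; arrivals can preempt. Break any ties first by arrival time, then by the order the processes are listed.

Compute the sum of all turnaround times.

Schedule: | idle 0-3 | P1 3-6 | P5 6-8 | P3 8-11 | P2 11-14 | P4 14-24 |
Completion: P1=6  P2=14  P3=11  P4=24  P5=8
Turnaround = completion − arrival: P1=3, P2=8, P3=6, P4=20, P5=2
Total turnaround = 3 + 8 + 6 + 20 + 2 = 39

39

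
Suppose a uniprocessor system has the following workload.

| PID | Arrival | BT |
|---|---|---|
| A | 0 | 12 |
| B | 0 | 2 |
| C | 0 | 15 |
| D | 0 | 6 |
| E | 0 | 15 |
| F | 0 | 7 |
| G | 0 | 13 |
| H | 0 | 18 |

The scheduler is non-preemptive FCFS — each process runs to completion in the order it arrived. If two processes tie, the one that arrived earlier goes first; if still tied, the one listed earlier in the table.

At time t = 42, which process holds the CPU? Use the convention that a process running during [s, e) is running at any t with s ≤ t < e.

E

Timeline: | A 0-12 | B 12-14 | C 14-29 | D 29-35 | E 35-50 | F 50-57 | G 57-70 | H 70-88 |
Completion: A=12  B=14  C=29  D=35  E=50  F=57  G=70  H=88
Turnaround (C−A): A=12  B=14  C=29  D=35  E=50  F=57  G=70  H=88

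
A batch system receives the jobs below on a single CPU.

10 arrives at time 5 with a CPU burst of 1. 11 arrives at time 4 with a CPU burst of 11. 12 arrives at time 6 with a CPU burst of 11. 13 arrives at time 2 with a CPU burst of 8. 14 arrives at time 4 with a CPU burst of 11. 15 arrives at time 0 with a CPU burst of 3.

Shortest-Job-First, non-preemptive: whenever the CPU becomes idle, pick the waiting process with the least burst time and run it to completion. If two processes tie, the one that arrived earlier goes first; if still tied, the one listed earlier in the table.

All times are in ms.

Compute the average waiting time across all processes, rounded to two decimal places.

10.33

Schedule: | 15 0-3 | 13 3-11 | 10 11-12 | 11 12-23 | 14 23-34 | 12 34-45 |
Completion: 10=12  11=23  12=45  13=11  14=34  15=3
Waiting times: 10=6, 11=8, 12=28, 13=1, 14=19, 15=0
Average waiting = (6+8+28+1+19+0) / 6 = 62/6 = 10.33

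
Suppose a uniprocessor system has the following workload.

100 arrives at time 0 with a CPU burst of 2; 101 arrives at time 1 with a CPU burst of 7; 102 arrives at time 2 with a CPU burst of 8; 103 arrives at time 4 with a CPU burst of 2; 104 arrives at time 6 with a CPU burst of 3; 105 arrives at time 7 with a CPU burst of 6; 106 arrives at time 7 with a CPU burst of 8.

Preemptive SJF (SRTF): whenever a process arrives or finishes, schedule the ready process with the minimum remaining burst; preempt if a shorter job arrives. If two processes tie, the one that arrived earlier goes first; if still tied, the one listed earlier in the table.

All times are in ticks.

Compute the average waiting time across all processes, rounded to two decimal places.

7.43

Gantt: | 100 0-2 | 101 2-4 | 103 4-6 | 104 6-9 | 101 9-14 | 105 14-20 | 102 20-28 | 106 28-36 |
Completion: 100=2  101=14  102=28  103=6  104=9  105=20  106=36
Turnaround (C−A): 100=2  101=13  102=26  103=2  104=3  105=13  106=29
Waiting times: 100=0, 101=6, 102=18, 103=0, 104=0, 105=7, 106=21
Average waiting = (0+6+18+0+0+7+21) / 7 = 52/7 = 7.43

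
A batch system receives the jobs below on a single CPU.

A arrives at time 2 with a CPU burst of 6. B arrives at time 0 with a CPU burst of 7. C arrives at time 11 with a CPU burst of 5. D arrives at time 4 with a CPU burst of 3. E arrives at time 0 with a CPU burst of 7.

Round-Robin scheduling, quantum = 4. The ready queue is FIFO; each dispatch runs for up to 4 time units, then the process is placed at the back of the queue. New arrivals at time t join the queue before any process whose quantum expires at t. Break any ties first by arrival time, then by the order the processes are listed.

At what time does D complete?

15

Gantt: | B 0-4 | E 4-8 | A 8-12 | D 12-15 | B 15-18 | E 18-21 | C 21-25 | A 25-27 | C 27-28 |
Completion: A=27  B=18  C=28  D=15  E=21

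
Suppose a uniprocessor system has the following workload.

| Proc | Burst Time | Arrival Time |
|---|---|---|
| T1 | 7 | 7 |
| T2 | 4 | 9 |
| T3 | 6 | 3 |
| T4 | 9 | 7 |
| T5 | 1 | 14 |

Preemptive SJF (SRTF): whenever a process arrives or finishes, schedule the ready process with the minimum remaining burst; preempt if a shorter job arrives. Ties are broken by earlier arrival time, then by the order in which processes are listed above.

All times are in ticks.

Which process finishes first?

Gantt: | idle 0-3 | T3 3-9 | T2 9-13 | T1 13-14 | T5 14-15 | T1 15-21 | T4 21-30 |
Completion: T1=21  T2=13  T3=9  T4=30  T5=15
Finish order: T3 → T2 → T5 → T1 → T4

T3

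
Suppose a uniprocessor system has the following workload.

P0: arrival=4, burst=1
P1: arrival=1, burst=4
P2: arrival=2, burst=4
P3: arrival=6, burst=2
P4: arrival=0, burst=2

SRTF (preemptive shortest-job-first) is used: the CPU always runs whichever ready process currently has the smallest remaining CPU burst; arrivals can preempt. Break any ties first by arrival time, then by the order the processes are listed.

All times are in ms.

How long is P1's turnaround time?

6

Schedule: | P4 0-2 | P1 2-4 | P0 4-5 | P1 5-7 | P3 7-9 | P2 9-13 |
Completion: P0=5  P1=7  P2=13  P3=9  P4=2
Turnaround(P1) = completion − arrival = 7 − 1 = 6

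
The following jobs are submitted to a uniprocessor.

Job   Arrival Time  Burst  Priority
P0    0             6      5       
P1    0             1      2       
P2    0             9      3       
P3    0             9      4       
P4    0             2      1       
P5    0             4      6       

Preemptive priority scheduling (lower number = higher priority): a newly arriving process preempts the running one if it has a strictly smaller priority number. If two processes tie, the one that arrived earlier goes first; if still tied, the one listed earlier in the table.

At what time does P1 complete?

Schedule: | P4 0-2 | P1 2-3 | P2 3-12 | P3 12-21 | P0 21-27 | P5 27-31 |
Completion: P0=27  P1=3  P2=12  P3=21  P4=2  P5=31

3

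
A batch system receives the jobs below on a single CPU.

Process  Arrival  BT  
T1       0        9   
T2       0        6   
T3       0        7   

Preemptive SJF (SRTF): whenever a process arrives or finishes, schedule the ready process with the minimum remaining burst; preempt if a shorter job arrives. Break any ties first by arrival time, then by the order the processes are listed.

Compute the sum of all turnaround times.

Schedule: | T2 0-6 | T3 6-13 | T1 13-22 |
Completion: T1=22  T2=6  T3=13
Turnaround = completion − arrival: T1=22, T2=6, T3=13
Total turnaround = 22 + 6 + 13 = 41

41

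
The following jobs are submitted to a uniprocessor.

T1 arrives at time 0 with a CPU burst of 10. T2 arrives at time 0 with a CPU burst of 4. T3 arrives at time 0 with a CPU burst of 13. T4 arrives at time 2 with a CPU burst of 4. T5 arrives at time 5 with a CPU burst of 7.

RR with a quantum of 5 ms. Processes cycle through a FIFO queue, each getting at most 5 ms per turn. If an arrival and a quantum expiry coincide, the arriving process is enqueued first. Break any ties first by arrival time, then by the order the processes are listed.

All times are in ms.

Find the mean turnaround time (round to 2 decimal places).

Gantt: | T1 0-5 | T2 5-9 | T3 9-14 | T4 14-18 | T5 18-23 | T1 23-28 | T3 28-33 | T5 33-35 | T3 35-38 |
Completion: T1=28  T2=9  T3=38  T4=18  T5=35
Turnaround (C−A): T1=28  T2=9  T3=38  T4=16  T5=30
Turnaround times: T1=28, T2=9, T3=38, T4=16, T5=30
Average turnaround = (28+9+38+16+30) / 5 = 121/5 = 24.20

24.20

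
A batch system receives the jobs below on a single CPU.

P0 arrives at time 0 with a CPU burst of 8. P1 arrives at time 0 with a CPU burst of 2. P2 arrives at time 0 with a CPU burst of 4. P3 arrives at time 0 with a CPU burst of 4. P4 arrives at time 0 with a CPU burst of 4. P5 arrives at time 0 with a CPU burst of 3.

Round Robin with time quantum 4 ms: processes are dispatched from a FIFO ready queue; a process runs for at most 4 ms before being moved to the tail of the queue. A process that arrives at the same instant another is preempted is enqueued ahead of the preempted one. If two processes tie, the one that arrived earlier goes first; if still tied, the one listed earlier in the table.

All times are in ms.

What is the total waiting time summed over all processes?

Schedule: | P0 0-4 | P1 4-6 | P2 6-10 | P3 10-14 | P4 14-18 | P5 18-21 | P0 21-25 |
Completion: P0=25  P1=6  P2=10  P3=14  P4=18  P5=21
Turnaround (C−A): P0=25  P1=6  P2=10  P3=14  P4=18  P5=21
Waiting = turnaround − burst: P0=17, P1=4, P2=6, P3=10, P4=14, P5=18
Total waiting = 17 + 4 + 6 + 10 + 14 + 18 = 69

69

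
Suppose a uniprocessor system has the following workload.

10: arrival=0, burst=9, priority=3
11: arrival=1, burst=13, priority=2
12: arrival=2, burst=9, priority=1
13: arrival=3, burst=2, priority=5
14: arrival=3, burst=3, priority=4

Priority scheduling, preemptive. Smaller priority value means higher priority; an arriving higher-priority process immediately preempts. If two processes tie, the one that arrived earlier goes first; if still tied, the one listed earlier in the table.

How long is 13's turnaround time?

Schedule: | 10 0-1 | 11 1-2 | 12 2-11 | 11 11-23 | 10 23-31 | 14 31-34 | 13 34-36 |
Completion: 10=31  11=23  12=11  13=36  14=34
Turnaround (C−A): 10=31  11=22  12=9  13=33  14=31
Turnaround(13) = completion − arrival = 36 − 3 = 33

33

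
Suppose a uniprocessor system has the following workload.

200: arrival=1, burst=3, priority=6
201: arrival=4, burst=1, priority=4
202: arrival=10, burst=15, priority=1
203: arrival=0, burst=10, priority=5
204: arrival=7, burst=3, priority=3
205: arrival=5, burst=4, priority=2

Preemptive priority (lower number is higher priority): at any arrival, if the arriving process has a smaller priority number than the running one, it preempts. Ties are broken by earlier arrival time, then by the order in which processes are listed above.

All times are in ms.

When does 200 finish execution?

Schedule: | 203 0-4 | 201 4-5 | 205 5-9 | 204 9-10 | 202 10-25 | 204 25-27 | 203 27-33 | 200 33-36 |
Completion: 200=36  201=5  202=25  203=33  204=27  205=9

36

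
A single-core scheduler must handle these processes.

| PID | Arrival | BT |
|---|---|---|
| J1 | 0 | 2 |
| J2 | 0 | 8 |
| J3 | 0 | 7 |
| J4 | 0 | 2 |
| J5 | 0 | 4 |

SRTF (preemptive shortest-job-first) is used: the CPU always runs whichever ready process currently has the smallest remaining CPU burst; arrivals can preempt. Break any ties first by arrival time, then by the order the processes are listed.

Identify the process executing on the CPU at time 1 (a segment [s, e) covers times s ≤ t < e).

J1

Gantt: | J1 0-2 | J4 2-4 | J5 4-8 | J3 8-15 | J2 15-23 |
Completion: J1=2  J2=23  J3=15  J4=4  J5=8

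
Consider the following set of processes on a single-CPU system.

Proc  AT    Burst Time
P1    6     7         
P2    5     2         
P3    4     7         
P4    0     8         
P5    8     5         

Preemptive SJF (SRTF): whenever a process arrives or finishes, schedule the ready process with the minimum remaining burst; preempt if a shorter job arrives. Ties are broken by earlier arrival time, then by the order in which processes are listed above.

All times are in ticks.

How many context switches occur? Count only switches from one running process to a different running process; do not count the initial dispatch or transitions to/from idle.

Gantt: | P4 0-5 | P2 5-7 | P4 7-10 | P5 10-15 | P3 15-22 | P1 22-29 |
Completion: P1=29  P2=7  P3=22  P4=10  P5=15
Turnaround (C−A): P1=23  P2=2  P3=18  P4=10  P5=7

5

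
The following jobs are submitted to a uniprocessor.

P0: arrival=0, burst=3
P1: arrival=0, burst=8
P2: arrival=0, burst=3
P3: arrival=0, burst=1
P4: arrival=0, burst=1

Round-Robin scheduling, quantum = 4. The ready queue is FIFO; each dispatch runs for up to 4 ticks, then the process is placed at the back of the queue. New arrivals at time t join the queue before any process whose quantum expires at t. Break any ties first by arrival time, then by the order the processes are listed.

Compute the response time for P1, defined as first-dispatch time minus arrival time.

Timeline: | P0 0-3 | P1 3-7 | P2 7-10 | P3 10-11 | P4 11-12 | P1 12-16 |
Completion: P0=3  P1=16  P2=10  P3=11  P4=12
Turnaround (C−A): P0=3  P1=16  P2=10  P3=11  P4=12
Response(P1) = first start − arrival = 3 − 0 = 3

3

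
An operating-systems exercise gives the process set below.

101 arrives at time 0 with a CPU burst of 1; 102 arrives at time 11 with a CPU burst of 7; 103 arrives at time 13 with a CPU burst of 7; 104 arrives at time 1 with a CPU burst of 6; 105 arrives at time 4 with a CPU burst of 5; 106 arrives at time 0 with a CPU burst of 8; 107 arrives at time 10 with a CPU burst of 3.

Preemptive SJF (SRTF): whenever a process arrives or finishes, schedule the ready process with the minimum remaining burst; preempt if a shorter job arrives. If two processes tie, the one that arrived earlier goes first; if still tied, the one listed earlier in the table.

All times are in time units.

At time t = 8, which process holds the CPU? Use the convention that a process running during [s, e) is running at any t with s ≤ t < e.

Timeline: | 101 0-1 | 104 1-7 | 105 7-12 | 107 12-15 | 102 15-22 | 103 22-29 | 106 29-37 |
Completion: 101=1  102=22  103=29  104=7  105=12  106=37  107=15

105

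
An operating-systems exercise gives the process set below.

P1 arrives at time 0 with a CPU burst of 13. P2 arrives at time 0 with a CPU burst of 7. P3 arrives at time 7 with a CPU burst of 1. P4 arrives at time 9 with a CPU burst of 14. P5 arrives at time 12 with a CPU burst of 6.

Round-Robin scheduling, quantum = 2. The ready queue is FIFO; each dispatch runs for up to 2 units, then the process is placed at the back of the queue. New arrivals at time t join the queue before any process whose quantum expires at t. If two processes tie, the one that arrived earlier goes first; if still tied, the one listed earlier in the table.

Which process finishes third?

Gantt: | P1 0-2 | P2 2-4 | P1 4-6 | P2 6-8 | P1 8-10 | P3 10-11 | P2 11-13 | P4 13-15 | P1 15-17 | P5 17-19 | P2 19-20 | P4 20-22 | P1 22-24 | P5 24-26 | P4 26-28 | P1 28-30 | P5 30-32 | P4 32-34 | P1 34-35 | P4 35-41 |
Completion: P1=35  P2=20  P3=11  P4=41  P5=32
Turnaround (C−A): P1=35  P2=20  P3=4  P4=32  P5=20
Finish order: P3 → P2 → P5 → P1 → P4

P5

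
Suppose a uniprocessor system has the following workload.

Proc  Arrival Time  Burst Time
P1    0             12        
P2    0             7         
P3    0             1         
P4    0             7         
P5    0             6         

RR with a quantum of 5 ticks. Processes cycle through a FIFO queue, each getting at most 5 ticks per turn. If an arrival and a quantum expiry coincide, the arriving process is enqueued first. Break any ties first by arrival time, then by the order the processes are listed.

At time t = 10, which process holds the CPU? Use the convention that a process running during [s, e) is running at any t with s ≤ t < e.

P3

Timeline: | P1 0-5 | P2 5-10 | P3 10-11 | P4 11-16 | P5 16-21 | P1 21-26 | P2 26-28 | P4 28-30 | P5 30-31 | P1 31-33 |
Completion: P1=33  P2=28  P3=11  P4=30  P5=31
Turnaround (C−A): P1=33  P2=28  P3=11  P4=30  P5=31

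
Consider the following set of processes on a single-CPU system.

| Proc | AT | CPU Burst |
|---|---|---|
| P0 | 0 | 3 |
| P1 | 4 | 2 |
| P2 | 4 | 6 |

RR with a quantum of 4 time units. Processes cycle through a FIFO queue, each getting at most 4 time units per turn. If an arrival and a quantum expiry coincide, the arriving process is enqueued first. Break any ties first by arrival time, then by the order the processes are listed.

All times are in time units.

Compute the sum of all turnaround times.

Gantt: | P0 0-3 | idle 3-4 | P1 4-6 | P2 6-12 |
Completion: P0=3  P1=6  P2=12
Turnaround = completion − arrival: P0=3, P1=2, P2=8
Total turnaround = 3 + 2 + 8 = 13

13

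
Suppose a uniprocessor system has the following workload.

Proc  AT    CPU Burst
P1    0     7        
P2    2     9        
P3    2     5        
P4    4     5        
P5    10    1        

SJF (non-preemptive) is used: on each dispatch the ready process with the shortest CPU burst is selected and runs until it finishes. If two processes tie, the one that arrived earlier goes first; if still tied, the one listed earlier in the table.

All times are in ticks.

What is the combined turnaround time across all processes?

59

Gantt: | P1 0-7 | P3 7-12 | P5 12-13 | P4 13-18 | P2 18-27 |
Completion: P1=7  P2=27  P3=12  P4=18  P5=13
Turnaround (C−A): P1=7  P2=25  P3=10  P4=14  P5=3
Turnaround = completion − arrival: P1=7, P2=25, P3=10, P4=14, P5=3
Total turnaround = 7 + 25 + 10 + 14 + 3 = 59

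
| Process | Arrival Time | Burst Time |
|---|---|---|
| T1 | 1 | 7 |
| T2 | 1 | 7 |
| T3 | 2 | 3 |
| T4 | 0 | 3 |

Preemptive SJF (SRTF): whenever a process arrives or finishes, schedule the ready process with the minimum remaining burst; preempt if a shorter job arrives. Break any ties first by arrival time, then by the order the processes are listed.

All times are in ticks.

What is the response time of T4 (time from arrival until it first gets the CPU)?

Timeline: | T4 0-3 | T3 3-6 | T1 6-13 | T2 13-20 |
Completion: T1=13  T2=20  T3=6  T4=3
Turnaround (C−A): T1=12  T2=19  T3=4  T4=3
Response(T4) = first start − arrival = 0 − 0 = 0

0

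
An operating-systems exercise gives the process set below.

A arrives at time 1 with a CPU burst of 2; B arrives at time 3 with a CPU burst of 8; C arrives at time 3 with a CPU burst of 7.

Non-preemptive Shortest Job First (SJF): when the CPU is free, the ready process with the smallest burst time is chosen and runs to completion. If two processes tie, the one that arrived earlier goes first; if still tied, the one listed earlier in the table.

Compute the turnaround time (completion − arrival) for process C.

Timeline: | idle 0-1 | A 1-3 | C 3-10 | B 10-18 |
Completion: A=3  B=18  C=10
Turnaround(C) = completion − arrival = 10 − 3 = 7

7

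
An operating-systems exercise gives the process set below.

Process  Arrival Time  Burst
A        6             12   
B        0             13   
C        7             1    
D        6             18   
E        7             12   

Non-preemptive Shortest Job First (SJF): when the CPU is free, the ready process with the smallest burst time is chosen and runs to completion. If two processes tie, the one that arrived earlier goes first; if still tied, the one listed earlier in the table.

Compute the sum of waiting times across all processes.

Gantt: | B 0-13 | C 13-14 | A 14-26 | E 26-38 | D 38-56 |
Completion: A=26  B=13  C=14  D=56  E=38
Turnaround (C−A): A=20  B=13  C=7  D=50  E=31
Waiting = turnaround − burst: A=8, B=0, C=6, D=32, E=19
Total waiting = 8 + 0 + 6 + 32 + 19 = 65

65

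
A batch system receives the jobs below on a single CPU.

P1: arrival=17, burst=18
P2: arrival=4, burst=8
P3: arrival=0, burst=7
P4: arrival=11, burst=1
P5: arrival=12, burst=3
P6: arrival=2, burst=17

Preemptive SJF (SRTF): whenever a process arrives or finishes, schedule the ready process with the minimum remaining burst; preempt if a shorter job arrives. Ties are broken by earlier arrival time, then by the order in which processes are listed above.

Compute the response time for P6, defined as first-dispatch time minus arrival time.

Timeline: | P3 0-7 | P2 7-11 | P4 11-12 | P5 12-15 | P2 15-19 | P6 19-36 | P1 36-54 |
Completion: P1=54  P2=19  P3=7  P4=12  P5=15  P6=36
Turnaround (C−A): P1=37  P2=15  P3=7  P4=1  P5=3  P6=34
Response(P6) = first start − arrival = 19 − 2 = 17

17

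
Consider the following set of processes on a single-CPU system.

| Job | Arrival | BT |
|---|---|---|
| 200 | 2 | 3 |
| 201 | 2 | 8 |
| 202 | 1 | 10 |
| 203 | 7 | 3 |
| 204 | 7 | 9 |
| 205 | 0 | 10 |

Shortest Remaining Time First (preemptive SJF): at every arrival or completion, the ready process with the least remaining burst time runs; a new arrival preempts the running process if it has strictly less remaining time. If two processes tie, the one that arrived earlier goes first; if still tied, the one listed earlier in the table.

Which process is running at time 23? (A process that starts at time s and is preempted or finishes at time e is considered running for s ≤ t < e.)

201

Timeline: | 205 0-2 | 200 2-5 | 205 5-7 | 203 7-10 | 205 10-16 | 201 16-24 | 204 24-33 | 202 33-43 |
Completion: 200=5  201=24  202=43  203=10  204=33  205=16
Turnaround (C−A): 200=3  201=22  202=42  203=3  204=26  205=16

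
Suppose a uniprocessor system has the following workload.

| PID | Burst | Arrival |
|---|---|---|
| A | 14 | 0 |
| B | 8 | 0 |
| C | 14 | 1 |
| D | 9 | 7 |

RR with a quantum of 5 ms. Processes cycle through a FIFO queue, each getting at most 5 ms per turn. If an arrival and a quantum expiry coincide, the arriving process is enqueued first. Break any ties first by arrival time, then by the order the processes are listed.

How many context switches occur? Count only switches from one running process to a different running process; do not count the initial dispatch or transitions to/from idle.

Schedule: | A 0-5 | B 5-10 | C 10-15 | A 15-20 | D 20-25 | B 25-28 | C 28-33 | A 33-37 | D 37-41 | C 41-45 |
Completion: A=37  B=28  C=45  D=41
Turnaround (C−A): A=37  B=28  C=44  D=34

9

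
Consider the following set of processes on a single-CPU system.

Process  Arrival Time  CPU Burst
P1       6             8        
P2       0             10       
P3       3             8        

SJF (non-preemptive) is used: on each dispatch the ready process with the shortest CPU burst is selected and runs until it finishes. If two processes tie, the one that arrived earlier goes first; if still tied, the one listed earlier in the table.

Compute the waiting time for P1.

12

Gantt: | P2 0-10 | P3 10-18 | P1 18-26 |
Completion: P1=26  P2=10  P3=18
Waiting(P1) = turnaround − burst = 20 − 8 = 12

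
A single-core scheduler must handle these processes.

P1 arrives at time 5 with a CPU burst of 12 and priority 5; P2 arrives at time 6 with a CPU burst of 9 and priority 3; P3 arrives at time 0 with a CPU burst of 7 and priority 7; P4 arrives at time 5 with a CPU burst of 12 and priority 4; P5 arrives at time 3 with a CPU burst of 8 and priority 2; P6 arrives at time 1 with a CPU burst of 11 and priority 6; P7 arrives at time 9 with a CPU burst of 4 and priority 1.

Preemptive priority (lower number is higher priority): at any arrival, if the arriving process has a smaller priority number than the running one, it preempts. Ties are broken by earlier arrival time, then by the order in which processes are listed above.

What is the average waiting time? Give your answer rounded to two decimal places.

Timeline: | P3 0-1 | P6 1-3 | P5 3-9 | P7 9-13 | P5 13-15 | P2 15-24 | P4 24-36 | P1 36-48 | P6 48-57 | P3 57-63 |
Completion: P1=48  P2=24  P3=63  P4=36  P5=15  P6=57  P7=13
Waiting times: P1=31, P2=9, P3=56, P4=19, P5=4, P6=45, P7=0
Average waiting = (31+9+56+19+4+45+0) / 7 = 164/7 = 23.43

23.43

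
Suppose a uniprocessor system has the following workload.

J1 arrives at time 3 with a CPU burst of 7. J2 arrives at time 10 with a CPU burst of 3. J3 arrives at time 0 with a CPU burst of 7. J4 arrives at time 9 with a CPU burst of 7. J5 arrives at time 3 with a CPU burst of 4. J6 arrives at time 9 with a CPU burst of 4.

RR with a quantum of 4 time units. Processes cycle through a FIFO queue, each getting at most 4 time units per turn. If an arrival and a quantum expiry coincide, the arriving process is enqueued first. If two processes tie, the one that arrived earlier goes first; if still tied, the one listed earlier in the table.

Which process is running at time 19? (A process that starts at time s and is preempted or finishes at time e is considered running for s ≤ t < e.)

J4

Timeline: | J3 0-4 | J1 4-8 | J5 8-12 | J3 12-15 | J1 15-18 | J4 18-22 | J6 22-26 | J2 26-29 | J4 29-32 |
Completion: J1=18  J2=29  J3=15  J4=32  J5=12  J6=26
Turnaround (C−A): J1=15  J2=19  J3=15  J4=23  J5=9  J6=17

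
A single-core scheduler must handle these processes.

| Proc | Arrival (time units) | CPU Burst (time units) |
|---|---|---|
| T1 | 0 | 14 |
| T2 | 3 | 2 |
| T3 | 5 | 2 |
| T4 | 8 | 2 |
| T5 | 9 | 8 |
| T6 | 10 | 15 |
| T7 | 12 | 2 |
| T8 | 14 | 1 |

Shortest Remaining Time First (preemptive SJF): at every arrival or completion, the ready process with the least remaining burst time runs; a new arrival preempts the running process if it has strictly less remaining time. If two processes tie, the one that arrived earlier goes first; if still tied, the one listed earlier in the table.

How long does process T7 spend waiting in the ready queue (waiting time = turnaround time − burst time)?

0

Schedule: | T1 0-3 | T2 3-5 | T3 5-7 | T1 7-8 | T4 8-10 | T5 10-12 | T7 12-14 | T8 14-15 | T5 15-21 | T1 21-31 | T6 31-46 |
Completion: T1=31  T2=5  T3=7  T4=10  T5=21  T6=46  T7=14  T8=15
Waiting(T7) = turnaround − burst = 2 − 2 = 0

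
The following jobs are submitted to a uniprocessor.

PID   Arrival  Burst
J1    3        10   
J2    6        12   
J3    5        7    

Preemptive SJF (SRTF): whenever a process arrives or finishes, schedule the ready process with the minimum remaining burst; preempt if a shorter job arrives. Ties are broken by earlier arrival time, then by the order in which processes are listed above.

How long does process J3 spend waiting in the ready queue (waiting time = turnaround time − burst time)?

Timeline: | idle 0-3 | J1 3-5 | J3 5-12 | J1 12-20 | J2 20-32 |
Completion: J1=20  J2=32  J3=12
Waiting(J3) = turnaround − burst = 7 − 7 = 0

0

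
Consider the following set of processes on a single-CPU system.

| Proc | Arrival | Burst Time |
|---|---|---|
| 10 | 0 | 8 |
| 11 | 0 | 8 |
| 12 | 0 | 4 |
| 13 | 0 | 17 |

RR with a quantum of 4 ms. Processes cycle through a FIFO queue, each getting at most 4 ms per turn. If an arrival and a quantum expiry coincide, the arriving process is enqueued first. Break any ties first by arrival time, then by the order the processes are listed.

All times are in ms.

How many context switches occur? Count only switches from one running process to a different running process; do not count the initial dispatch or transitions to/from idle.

6

Gantt: | 10 0-4 | 11 4-8 | 12 8-12 | 13 12-16 | 10 16-20 | 11 20-24 | 13 24-37 |
Completion: 10=20  11=24  12=12  13=37
Turnaround (C−A): 10=20  11=24  12=12  13=37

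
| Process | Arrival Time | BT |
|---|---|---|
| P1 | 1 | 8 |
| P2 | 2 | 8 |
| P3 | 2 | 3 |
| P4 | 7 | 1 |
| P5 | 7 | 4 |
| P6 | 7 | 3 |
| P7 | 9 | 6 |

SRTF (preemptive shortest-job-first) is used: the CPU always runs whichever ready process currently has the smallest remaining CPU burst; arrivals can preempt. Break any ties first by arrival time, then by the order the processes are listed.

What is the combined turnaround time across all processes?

84

Gantt: | idle 0-1 | P1 1-2 | P3 2-5 | P1 5-7 | P4 7-8 | P6 8-11 | P5 11-15 | P1 15-20 | P7 20-26 | P2 26-34 |
Completion: P1=20  P2=34  P3=5  P4=8  P5=15  P6=11  P7=26
Turnaround = completion − arrival: P1=19, P2=32, P3=3, P4=1, P5=8, P6=4, P7=17
Total turnaround = 19 + 32 + 3 + 1 + 8 + 4 + 17 = 84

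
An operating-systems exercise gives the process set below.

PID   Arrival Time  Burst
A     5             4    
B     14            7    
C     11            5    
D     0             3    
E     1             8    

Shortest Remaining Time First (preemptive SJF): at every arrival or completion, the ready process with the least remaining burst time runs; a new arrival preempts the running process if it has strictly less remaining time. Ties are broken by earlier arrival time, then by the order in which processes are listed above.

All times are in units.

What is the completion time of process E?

Schedule: | D 0-3 | E 3-5 | A 5-9 | E 9-15 | C 15-20 | B 20-27 |
Completion: A=9  B=27  C=20  D=3  E=15

15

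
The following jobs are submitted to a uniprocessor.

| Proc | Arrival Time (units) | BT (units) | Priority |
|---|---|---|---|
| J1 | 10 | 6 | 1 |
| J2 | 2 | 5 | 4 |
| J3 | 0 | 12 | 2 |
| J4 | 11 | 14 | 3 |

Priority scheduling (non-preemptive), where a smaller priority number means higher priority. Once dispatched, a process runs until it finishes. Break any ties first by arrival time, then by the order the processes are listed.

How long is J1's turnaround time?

Schedule: | J3 0-12 | J1 12-18 | J4 18-32 | J2 32-37 |
Completion: J1=18  J2=37  J3=12  J4=32
Turnaround(J1) = completion − arrival = 18 − 10 = 8

8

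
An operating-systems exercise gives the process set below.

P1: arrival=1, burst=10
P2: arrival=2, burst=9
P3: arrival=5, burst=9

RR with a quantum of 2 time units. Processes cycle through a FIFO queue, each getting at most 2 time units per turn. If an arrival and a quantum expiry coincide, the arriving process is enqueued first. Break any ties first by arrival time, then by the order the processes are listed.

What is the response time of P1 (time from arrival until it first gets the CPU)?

Gantt: | idle 0-1 | P1 1-3 | P2 3-5 | P1 5-7 | P3 7-9 | P2 9-11 | P1 11-13 | P3 13-15 | P2 15-17 | P1 17-19 | P3 19-21 | P2 21-23 | P1 23-25 | P3 25-27 | P2 27-28 | P3 28-29 |
Completion: P1=25  P2=28  P3=29
Turnaround (C−A): P1=24  P2=26  P3=24
Response(P1) = first start − arrival = 1 − 1 = 0

0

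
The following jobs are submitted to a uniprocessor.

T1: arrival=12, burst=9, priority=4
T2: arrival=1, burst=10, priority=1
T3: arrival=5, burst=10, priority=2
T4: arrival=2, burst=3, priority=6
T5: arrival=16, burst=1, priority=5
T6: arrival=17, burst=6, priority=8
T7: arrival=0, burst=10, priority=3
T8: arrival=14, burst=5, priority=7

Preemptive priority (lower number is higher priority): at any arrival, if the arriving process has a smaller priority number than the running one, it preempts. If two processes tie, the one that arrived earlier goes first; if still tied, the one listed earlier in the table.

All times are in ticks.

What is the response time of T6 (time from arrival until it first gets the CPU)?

Schedule: | T7 0-1 | T2 1-11 | T3 11-21 | T7 21-30 | T1 30-39 | T5 39-40 | T4 40-43 | T8 43-48 | T6 48-54 |
Completion: T1=39  T2=11  T3=21  T4=43  T5=40  T6=54  T7=30  T8=48
Turnaround (C−A): T1=27  T2=10  T3=16  T4=41  T5=24  T6=37  T7=30  T8=34
Response(T6) = first start − arrival = 48 − 17 = 31

31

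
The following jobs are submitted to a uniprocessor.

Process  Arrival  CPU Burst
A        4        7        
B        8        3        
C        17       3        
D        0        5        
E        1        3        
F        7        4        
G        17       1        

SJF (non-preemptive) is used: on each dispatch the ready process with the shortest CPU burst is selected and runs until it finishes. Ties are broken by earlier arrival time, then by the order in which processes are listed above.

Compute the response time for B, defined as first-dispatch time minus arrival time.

0

Timeline: | D 0-5 | E 5-8 | B 8-11 | F 11-15 | A 15-22 | G 22-23 | C 23-26 |
Completion: A=22  B=11  C=26  D=5  E=8  F=15  G=23
Turnaround (C−A): A=18  B=3  C=9  D=5  E=7  F=8  G=6
Response(B) = first start − arrival = 8 − 8 = 0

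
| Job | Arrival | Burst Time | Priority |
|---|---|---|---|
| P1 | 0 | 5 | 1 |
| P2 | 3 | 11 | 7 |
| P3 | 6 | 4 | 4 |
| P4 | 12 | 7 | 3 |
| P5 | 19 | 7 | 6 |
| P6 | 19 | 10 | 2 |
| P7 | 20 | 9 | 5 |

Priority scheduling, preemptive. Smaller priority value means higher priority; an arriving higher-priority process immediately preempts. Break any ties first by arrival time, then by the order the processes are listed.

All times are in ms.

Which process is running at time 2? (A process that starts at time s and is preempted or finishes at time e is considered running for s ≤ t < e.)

P1

Timeline: | P1 0-5 | P2 5-6 | P3 6-10 | P2 10-12 | P4 12-19 | P6 19-29 | P7 29-38 | P5 38-45 | P2 45-53 |
Completion: P1=5  P2=53  P3=10  P4=19  P5=45  P6=29  P7=38
Turnaround (C−A): P1=5  P2=50  P3=4  P4=7  P5=26  P6=10  P7=18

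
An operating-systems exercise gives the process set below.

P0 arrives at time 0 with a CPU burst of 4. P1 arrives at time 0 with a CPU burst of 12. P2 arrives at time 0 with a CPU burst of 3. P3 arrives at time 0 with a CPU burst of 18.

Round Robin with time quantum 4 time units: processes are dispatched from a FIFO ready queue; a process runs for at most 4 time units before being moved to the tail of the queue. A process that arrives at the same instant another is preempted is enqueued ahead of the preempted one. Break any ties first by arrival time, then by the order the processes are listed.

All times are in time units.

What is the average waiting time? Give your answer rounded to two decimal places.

Gantt: | P0 0-4 | P1 4-8 | P2 8-11 | P3 11-15 | P1 15-19 | P3 19-23 | P1 23-27 | P3 27-37 |
Completion: P0=4  P1=27  P2=11  P3=37
Waiting times: P0=0, P1=15, P2=8, P3=19
Average waiting = (0+15+8+19) / 4 = 42/4 = 10.50

10.50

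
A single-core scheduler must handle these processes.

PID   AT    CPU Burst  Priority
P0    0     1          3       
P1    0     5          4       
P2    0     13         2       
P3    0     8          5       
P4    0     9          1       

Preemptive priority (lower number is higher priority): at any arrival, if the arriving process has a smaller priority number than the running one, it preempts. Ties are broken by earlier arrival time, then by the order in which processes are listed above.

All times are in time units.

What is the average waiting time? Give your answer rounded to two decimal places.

16.40

Schedule: | P4 0-9 | P2 9-22 | P0 22-23 | P1 23-28 | P3 28-36 |
Completion: P0=23  P1=28  P2=22  P3=36  P4=9
Waiting times: P0=22, P1=23, P2=9, P3=28, P4=0
Average waiting = (22+23+9+28+0) / 5 = 82/5 = 16.40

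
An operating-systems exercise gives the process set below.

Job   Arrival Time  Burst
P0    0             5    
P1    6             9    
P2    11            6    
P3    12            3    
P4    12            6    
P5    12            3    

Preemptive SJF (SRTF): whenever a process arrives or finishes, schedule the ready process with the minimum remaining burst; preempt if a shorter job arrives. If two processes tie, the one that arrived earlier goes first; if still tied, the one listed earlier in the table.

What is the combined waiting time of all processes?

34

Schedule: | P0 0-5 | idle 5-6 | P1 6-15 | P3 15-18 | P5 18-21 | P2 21-27 | P4 27-33 |
Completion: P0=5  P1=15  P2=27  P3=18  P4=33  P5=21
Waiting = turnaround − burst: P0=0, P1=0, P2=10, P3=3, P4=15, P5=6
Total waiting = 0 + 0 + 10 + 3 + 15 + 6 = 34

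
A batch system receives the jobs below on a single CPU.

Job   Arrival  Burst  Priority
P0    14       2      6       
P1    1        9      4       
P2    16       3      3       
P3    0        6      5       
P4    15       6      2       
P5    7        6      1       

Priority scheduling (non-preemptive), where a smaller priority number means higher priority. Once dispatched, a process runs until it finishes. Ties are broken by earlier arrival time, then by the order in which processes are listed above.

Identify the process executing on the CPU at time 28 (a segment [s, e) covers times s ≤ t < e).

Gantt: | P3 0-6 | P1 6-15 | P5 15-21 | P4 21-27 | P2 27-30 | P0 30-32 |
Completion: P0=32  P1=15  P2=30  P3=6  P4=27  P5=21
Turnaround (C−A): P0=18  P1=14  P2=14  P3=6  P4=12  P5=14

P2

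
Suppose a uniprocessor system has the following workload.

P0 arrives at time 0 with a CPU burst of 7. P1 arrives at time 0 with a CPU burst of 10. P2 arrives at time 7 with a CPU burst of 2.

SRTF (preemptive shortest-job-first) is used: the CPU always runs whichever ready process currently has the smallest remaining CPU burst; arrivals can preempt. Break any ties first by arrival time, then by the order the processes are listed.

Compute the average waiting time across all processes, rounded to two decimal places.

3.00

Timeline: | P0 0-7 | P2 7-9 | P1 9-19 |
Completion: P0=7  P1=19  P2=9
Waiting times: P0=0, P1=9, P2=0
Average waiting = (0+9+0) / 3 = 9/3 = 3.00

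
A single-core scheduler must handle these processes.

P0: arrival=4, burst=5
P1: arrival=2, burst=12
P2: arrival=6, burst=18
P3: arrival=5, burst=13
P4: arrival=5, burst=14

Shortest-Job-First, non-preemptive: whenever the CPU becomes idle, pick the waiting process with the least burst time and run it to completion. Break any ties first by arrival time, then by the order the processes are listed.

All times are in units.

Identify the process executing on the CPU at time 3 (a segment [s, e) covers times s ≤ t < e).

Timeline: | idle 0-2 | P1 2-14 | P0 14-19 | P3 19-32 | P4 32-46 | P2 46-64 |
Completion: P0=19  P1=14  P2=64  P3=32  P4=46
Turnaround (C−A): P0=15  P1=12  P2=58  P3=27  P4=41

P1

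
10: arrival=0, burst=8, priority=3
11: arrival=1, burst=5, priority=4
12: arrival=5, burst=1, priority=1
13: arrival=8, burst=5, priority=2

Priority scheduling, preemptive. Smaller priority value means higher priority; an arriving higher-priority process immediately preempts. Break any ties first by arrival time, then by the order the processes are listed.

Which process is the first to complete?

12

Timeline: | 10 0-5 | 12 5-6 | 10 6-8 | 13 8-13 | 10 13-14 | 11 14-19 |
Completion: 10=14  11=19  12=6  13=13
Finish order: 12 → 13 → 10 → 11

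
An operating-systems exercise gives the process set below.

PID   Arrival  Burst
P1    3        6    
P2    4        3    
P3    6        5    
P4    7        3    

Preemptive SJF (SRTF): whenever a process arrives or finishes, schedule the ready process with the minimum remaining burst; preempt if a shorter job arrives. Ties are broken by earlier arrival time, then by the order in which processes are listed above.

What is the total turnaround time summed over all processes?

32

Schedule: | idle 0-3 | P1 3-4 | P2 4-7 | P4 7-10 | P1 10-15 | P3 15-20 |
Completion: P1=15  P2=7  P3=20  P4=10
Turnaround = completion − arrival: P1=12, P2=3, P3=14, P4=3
Total turnaround = 12 + 3 + 14 + 3 = 32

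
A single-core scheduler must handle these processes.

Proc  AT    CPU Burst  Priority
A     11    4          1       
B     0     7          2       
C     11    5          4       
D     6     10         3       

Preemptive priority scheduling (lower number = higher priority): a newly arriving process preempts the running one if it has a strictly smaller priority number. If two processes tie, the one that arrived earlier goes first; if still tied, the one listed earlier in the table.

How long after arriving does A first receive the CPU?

0

Gantt: | B 0-7 | D 7-11 | A 11-15 | D 15-21 | C 21-26 |
Completion: A=15  B=7  C=26  D=21
Response(A) = first start − arrival = 11 − 11 = 0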